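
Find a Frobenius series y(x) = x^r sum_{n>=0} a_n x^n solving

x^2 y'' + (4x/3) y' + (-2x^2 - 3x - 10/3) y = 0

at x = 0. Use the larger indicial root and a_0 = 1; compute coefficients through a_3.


Write in Frobenius form y'' + (p(x)/x) y' + (q(x)/x^2) y = 0:
  p(x) = 4/3,  q(x) = -2x^2 - 3x - 10/3.
Indicial equation: r(r-1) + (4/3) r + (-10/3) = 0 -> roots r_1 = 5/3, r_2 = -2.
Take r = r_1 = 5/3. Let y(x) = x^r sum_{n>=0} a_n x^n with a_0 = 1.
Substitute y = x^r sum a_n x^n and match x^{r+n}. The recurrence is
  D(n) a_n - 3 a_{n-1} - 2 a_{n-2} = 0,  where D(n) = (r+n)(r+n-1) + (4/3)(r+n) + (-10/3).
  a_n = [3 a_{n-1} + 2 a_{n-2}] / D(n).
Since the indicial polynomial factors as (r - r_1)(r - r_2), D(n) = (r_1 + n - r_1)(r_1 + n - r_2) = n(n + 11/3).
Evaluating step by step (a_0 = 1):
  n = 1: D(1) = 1(1 + 11/3) = 14/3; numerator = 3(1) = 3; a_1 = (3)/(14/3) = 9/14
  n = 2: D(2) = 2(2 + 11/3) = 34/3; numerator = 3(9/14) + 2(1) = 55/14; a_2 = (55/14)/(34/3) = 165/476
  n = 3: D(3) = 3(3 + 11/3) = 20; numerator = 3(165/476) + 2(9/14) = 1107/476; a_3 = (1107/476)/(20) = 1107/9520

r = 5/3; a_0 = 1; a_1 = 9/14; a_2 = 165/476; a_3 = 1107/9520


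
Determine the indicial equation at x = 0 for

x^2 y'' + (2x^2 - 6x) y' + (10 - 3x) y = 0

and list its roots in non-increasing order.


Divide by x^2 to reach normal form y'' + P_1(x) y' + P_2(x) y = 0 with P_1(x) = 2 - 6/x and P_2(x) = -3/x + 10/x^2.
x = 0 is a singular point because the y'-coefficient 2 - 6/x has a pole at x = 0 and the y-coefficient -3/x + 10/x^2 has a pole at x = 0.
It is a regular singular point because x P_1(x) = p(x) = 2x - 6 and x^2 P_2(x) = q(x) = 10 - 3x are polynomials, hence analytic at x = 0.
p(0) = -6,  q(0) = 10.
Indicial equation: r(r-1) + p(0) r + q(0) = 0, i.e. r^2 + (p(0) - 1) r + q(0) = 0, i.e. r^2 - 7 r + 10 = 0.
Discriminant: (-7)^2 - 4(10) = 9, so r = (7 ± 3)/2.
Solving: r_1 = 5, r_2 = 2.

indicial: r^2 - 7 r + 10 = 0; roots r_1 = 5, r_2 = 2


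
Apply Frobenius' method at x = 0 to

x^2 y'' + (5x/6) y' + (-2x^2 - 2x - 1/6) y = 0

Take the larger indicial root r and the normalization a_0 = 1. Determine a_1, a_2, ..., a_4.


Write in Frobenius form y'' + (p(x)/x) y' + (q(x)/x^2) y = 0:
  p(x) = 5/6,  q(x) = -2x^2 - 2x - 1/6.
Indicial equation: r(r-1) + (5/6) r + (-1/6) = 0 -> roots r_1 = 1/2, r_2 = -1/3.
Take r = r_1 = 1/2. Let y(x) = x^r sum_{n>=0} a_n x^n with a_0 = 1.
Substitute y = x^r sum a_n x^n and match x^{r+n}. The recurrence is
  D(n) a_n - 2 a_{n-1} - 2 a_{n-2} = 0,  where D(n) = (r+n)(r+n-1) + (5/6)(r+n) + (-1/6).
  a_n = [2 a_{n-1} + 2 a_{n-2}] / D(n).
Since the indicial polynomial factors as (r - r_1)(r - r_2), D(n) = (r_1 + n - r_1)(r_1 + n - r_2) = n(n + 5/6).
Evaluating step by step (a_0 = 1):
  n = 1: D(1) = 1(1 + 5/6) = 11/6; numerator = 2(1) = 2; a_1 = (2)/(11/6) = 12/11
  n = 2: D(2) = 2(2 + 5/6) = 17/3; numerator = 2(12/11) + 2(1) = 46/11; a_2 = (46/11)/(17/3) = 138/187
  n = 3: D(3) = 3(3 + 5/6) = 23/2; numerator = 2(138/187) + 2(12/11) = 684/187; a_3 = (684/187)/(23/2) = 1368/4301
  n = 4: D(4) = 4(4 + 5/6) = 58/3; numerator = 2(1368/4301) + 2(138/187) = 9084/4301; a_4 = (9084/4301)/(58/3) = 13626/124729

r = 1/2; a_0 = 1; a_1 = 12/11; a_2 = 138/187; a_3 = 1368/4301; a_4 = 13626/124729


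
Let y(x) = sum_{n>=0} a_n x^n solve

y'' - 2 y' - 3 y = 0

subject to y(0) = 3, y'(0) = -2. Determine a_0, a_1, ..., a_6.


Ansatz: y(x) = sum_{n>=0} a_n x^n, so y'(x) = sum_{n>=1} n a_n x^(n-1) and y''(x) = sum_{n>=2} n(n-1) a_n x^(n-2).
Substitute into P(x) y'' + Q(x) y' + R(x) y = 0 with P(x) = 1, Q(x) = -2, R(x) = -3, and match powers of x.
Initial conditions: a_0 = 3, a_1 = -2.
Setting the coefficient of each power of x to zero and solving order by order (substituting the coefficients already found):
  x^0: 2 a_2 - 2 a_1 - 3 a_0 = 0  ->  2 a_2 = 2 a_1 + 3 a_0 = 5  ->  a_2 = 5/2
  x^1: 6 a_3 - 4 a_2 - 3 a_1 = 0  ->  6 a_3 = 4 a_2 + 3 a_1 = 4  ->  a_3 = 2/3
  x^2: 12 a_4 - 6 a_3 - 3 a_2 = 0  ->  12 a_4 = 6 a_3 + 3 a_2 = 23/2  ->  a_4 = 23/24
  x^3: 20 a_5 - 8 a_4 - 3 a_3 = 0  ->  20 a_5 = 8 a_4 + 3 a_3 = 29/3  ->  a_5 = 29/60
  x^4: 30 a_6 - 10 a_5 - 3 a_4 = 0  ->  30 a_6 = 10 a_5 + 3 a_4 = 185/24  ->  a_6 = 37/144
Truncated series: y(x) = 3 - 2 x + (5/2) x^2 + (2/3) x^3 + (23/24) x^4 + (29/60) x^5 + (37/144) x^6 + O(x^7).

a_0 = 3; a_1 = -2; a_2 = 5/2; a_3 = 2/3; a_4 = 23/24; a_5 = 29/60; a_6 = 37/144


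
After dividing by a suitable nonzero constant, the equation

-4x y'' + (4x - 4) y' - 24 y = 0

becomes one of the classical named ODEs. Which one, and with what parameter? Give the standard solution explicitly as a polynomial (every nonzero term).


All three coefficients share the factor -4; dividing through by -4 gives  x y'' + (1 - x) y' + 6 y = 0.
This matches the Laguerre equation x y'' + (1 - x) y' + n y = 0 with n = 6; the polynomial solution is L_6(x).
With y = sum_k a_k x^k, matching x^k gives (k+1)k a_{k+1} + (k+1) a_{k+1} - k a_k + n a_k = 0, i.e. (k+1)^2 a_{k+1} = (k - n) a_k = (k - 6) a_k. The right side vanishes at k = 6, so the series terminates at degree 6.
Standard normalization L_n(0) = 1 gives a_0 = 1. Work upward with a_{k+1} = (k - 6) a_k / (k+1)^2:
  a_1 = (0 - 6)(1) / 1^2 = -6/1 = -6
  a_2 = (1 - 6)(-6) / 2^2 = 30/4 = 15/2
  a_3 = (2 - 6)(15/2) / 3^2 = -30/9 = -10/3
  a_4 = (3 - 6)(-10/3) / 4^2 = 10/16 = 5/8
  a_5 = (4 - 6)(5/8) / 5^2 = (-5/4)/25 = -1/20
  a_6 = (5 - 6)(-1/20) / 6^2 = (1/20)/36 = 1/720
Hence L_6(x) = x^6/720 - x^5/20 + 5 x^4/8 - 10 x^3/3 + 15 x^2/2 - 6 x + 1.

L_6(x); series = x^6/720 - x^5/20 + 5 x^4/8 - 10 x^3/3 + 15 x^2/2 - 6 x + 1


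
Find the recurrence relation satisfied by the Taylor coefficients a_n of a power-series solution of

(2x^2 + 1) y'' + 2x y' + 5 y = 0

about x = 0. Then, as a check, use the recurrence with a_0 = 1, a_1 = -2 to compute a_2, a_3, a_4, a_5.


Substitute y = sum_n a_n x^n.
(1 + 2 x^2) y'' contributes (n+2)(n+1) a_{n+2} + 2 n(n-1) a_n at x^n.
2 x y'(x) contributes 2 n a_n at x^n.
5 y(x) contributes 5 a_n at x^n.
Matching x^n: (n+2)(n+1) a_{n+2} + (2 n(n-1) + 2 n + 5) a_n = 0.
Thus a_{n+2} = (-2 n(n-1) - 2 n - 5) / ((n+1)(n+2)) * a_n.

Check with a_0 = 1, a_1 = -2 (apply the recurrence for n = 0, 1, 2, 3): a_0 = 1, a_1 = -2, a_2 = -5/2, a_3 = 7/3, a_4 = 65/24, a_5 = -161/60.

a_(n+2) = (-2 n(n-1) - 2 n - 5) / ((n+1)(n+2)) * a_n; check: a_0 = 1, a_1 = -2, a_2 = -5/2, a_3 = 7/3, a_4 = 65/24, a_5 = -161/60


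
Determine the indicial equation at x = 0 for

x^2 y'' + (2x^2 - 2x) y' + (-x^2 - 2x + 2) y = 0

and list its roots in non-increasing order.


Divide by x^2 to reach normal form y'' + P_1(x) y' + P_2(x) y = 0 with P_1(x) = 2 - 2/x and P_2(x) = -1 - 2/x + 2/x^2.
x = 0 is a singular point because the y'-coefficient 2 - 2/x has a pole at x = 0 and the y-coefficient -1 - 2/x + 2/x^2 has a pole at x = 0.
It is a regular singular point because x P_1(x) = p(x) = 2x - 2 and x^2 P_2(x) = q(x) = -x^2 - 2x + 2 are polynomials, hence analytic at x = 0.
p(0) = -2,  q(0) = 2.
Indicial equation: r(r-1) + p(0) r + q(0) = 0, i.e. r^2 + (p(0) - 1) r + q(0) = 0, i.e. r^2 - 3 r + 2 = 0.
Discriminant: (-3)^2 - 4(2) = 1, so r = (3 ± 1)/2.
Solving: r_1 = 2, r_2 = 1.

indicial: r^2 - 3 r + 2 = 0; roots r_1 = 2, r_2 = 1


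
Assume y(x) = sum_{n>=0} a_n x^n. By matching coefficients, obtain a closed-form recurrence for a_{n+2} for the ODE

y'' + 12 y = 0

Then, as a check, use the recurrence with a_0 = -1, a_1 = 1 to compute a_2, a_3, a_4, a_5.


Substitute y = sum_n a_n x^n into y'' + (const) y = 0.
y''(x) = sum_{n>=0} (n+2)(n+1) a_{n+2} x^n.
The ODE becomes sum_n [(n+2)(n+1) a_{n+2} + 12 a_n] x^n = 0.
Setting each coefficient to zero gives the recurrence:
  (n+2)(n+1) a_{n+2} + 12 a_n = 0,
  a_{n+2} = -12 / ((n+1)(n+2)) a_n.

Check with a_0 = -1, a_1 = 1 (apply the recurrence for n = 0, 1, 2, 3): a_0 = -1, a_1 = 1, a_2 = 6, a_3 = -2, a_4 = -6, a_5 = 6/5.

a_{n+2} = -12/((n+1)(n+2)) * a_n; check: a_0 = -1, a_1 = 1, a_2 = 6, a_3 = -2, a_4 = -6, a_5 = 6/5


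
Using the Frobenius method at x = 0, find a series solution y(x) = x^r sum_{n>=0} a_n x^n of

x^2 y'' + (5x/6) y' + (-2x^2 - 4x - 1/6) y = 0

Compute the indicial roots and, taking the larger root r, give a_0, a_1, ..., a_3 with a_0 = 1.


Write in Frobenius form y'' + (p(x)/x) y' + (q(x)/x^2) y = 0:
  p(x) = 5/6,  q(x) = -2x^2 - 4x - 1/6.
Indicial equation: r(r-1) + (5/6) r + (-1/6) = 0 -> roots r_1 = 1/2, r_2 = -1/3.
Take r = r_1 = 1/2. Let y(x) = x^r sum_{n>=0} a_n x^n with a_0 = 1.
Substitute y = x^r sum a_n x^n and match x^{r+n}. The recurrence is
  D(n) a_n - 4 a_{n-1} - 2 a_{n-2} = 0,  where D(n) = (r+n)(r+n-1) + (5/6)(r+n) + (-1/6).
  a_n = [4 a_{n-1} + 2 a_{n-2}] / D(n).
Since the indicial polynomial factors as (r - r_1)(r - r_2), D(n) = (r_1 + n - r_1)(r_1 + n - r_2) = n(n + 5/6).
Evaluating step by step (a_0 = 1):
  n = 1: D(1) = 1(1 + 5/6) = 11/6; numerator = 4(1) = 4; a_1 = (4)/(11/6) = 24/11
  n = 2: D(2) = 2(2 + 5/6) = 17/3; numerator = 4(24/11) + 2(1) = 118/11; a_2 = (118/11)/(17/3) = 354/187
  n = 3: D(3) = 3(3 + 5/6) = 23/2; numerator = 4(354/187) + 2(24/11) = 2232/187; a_3 = (2232/187)/(23/2) = 4464/4301

r = 1/2; a_0 = 1; a_1 = 24/11; a_2 = 354/187; a_3 = 4464/4301


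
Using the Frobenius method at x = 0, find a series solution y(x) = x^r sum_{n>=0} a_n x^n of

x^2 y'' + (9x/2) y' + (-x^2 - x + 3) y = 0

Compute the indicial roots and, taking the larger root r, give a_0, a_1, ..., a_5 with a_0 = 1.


Write in Frobenius form y'' + (p(x)/x) y' + (q(x)/x^2) y = 0:
  p(x) = 9/2,  q(x) = -x^2 - x + 3.
Indicial equation: r(r-1) + (9/2) r + (3) = 0 -> roots r_1 = -3/2, r_2 = -2.
Take r = r_1 = -3/2. Let y(x) = x^r sum_{n>=0} a_n x^n with a_0 = 1.
Substitute y = x^r sum a_n x^n and match x^{r+n}. The recurrence is
  D(n) a_n - 1 a_{n-1} - 1 a_{n-2} = 0,  where D(n) = (r+n)(r+n-1) + (9/2)(r+n) + (3).
  a_n = [1 a_{n-1} + 1 a_{n-2}] / D(n).
Since the indicial polynomial factors as (r - r_1)(r - r_2), D(n) = (r_1 + n - r_1)(r_1 + n - r_2) = n(n + 1/2).
Evaluating step by step (a_0 = 1):
  n = 1: D(1) = 1(1 + 1/2) = 3/2; numerator = 1(1) = 1; a_1 = (1)/(3/2) = 2/3
  n = 2: D(2) = 2(2 + 1/2) = 5; numerator = 1(2/3) + 1(1) = 5/3; a_2 = (5/3)/(5) = 1/3
  n = 3: D(3) = 3(3 + 1/2) = 21/2; numerator = 1(1/3) + 1(2/3) = 1; a_3 = (1)/(21/2) = 2/21
  n = 4: D(4) = 4(4 + 1/2) = 18; numerator = 1(2/21) + 1(1/3) = 3/7; a_4 = (3/7)/(18) = 1/42
  n = 5: D(5) = 5(5 + 1/2) = 55/2; numerator = 1(1/42) + 1(2/21) = 5/42; a_5 = (5/42)/(55/2) = 1/231

r = -3/2; a_0 = 1; a_1 = 2/3; a_2 = 1/3; a_3 = 2/21; a_4 = 1/42; a_5 = 1/231


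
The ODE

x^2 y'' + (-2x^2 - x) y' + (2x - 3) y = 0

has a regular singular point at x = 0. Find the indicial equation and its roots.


Divide by x^2 to reach normal form y'' + P_1(x) y' + P_2(x) y = 0 with P_1(x) = -2 - 1/x and P_2(x) = 2/x - 3/x^2.
x = 0 is a singular point because the y'-coefficient -2 - 1/x has a pole at x = 0 and the y-coefficient 2/x - 3/x^2 has a pole at x = 0.
It is a regular singular point because x P_1(x) = p(x) = -2x - 1 and x^2 P_2(x) = q(x) = 2x - 3 are polynomials, hence analytic at x = 0.
p(0) = -1,  q(0) = -3.
Indicial equation: r(r-1) + p(0) r + q(0) = 0, i.e. r^2 + (p(0) - 1) r + q(0) = 0, i.e. r^2 - 2 r - 3 = 0.
Discriminant: (-2)^2 - 4(-3) = 16, so r = (2 ± 4)/2.
Solving: r_1 = 3, r_2 = -1.

indicial: r^2 - 2 r - 3 = 0; roots r_1 = 3, r_2 = -1


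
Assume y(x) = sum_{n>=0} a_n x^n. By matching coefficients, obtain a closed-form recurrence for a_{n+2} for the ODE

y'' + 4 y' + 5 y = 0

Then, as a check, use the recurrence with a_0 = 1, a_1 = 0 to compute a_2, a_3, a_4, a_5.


Substitute y = sum_n a_n x^n.
y''(x) has coefficient (n+2)(n+1) a_{n+2} at x^n;
4 y'(x) has coefficient 4 (n+1) a_{n+1} at x^n;
5 y(x) has coefficient 5 a_n at x^n.
Matching x^n: (n+2)(n+1) a_{n+2} + 4 (n+1) a_{n+1} + 5 a_n = 0.
Thus a_{n+2} = [-4 (n+1) a_{n+1} - 5 a_n] / ((n+1)(n+2)).

Check with a_0 = 1, a_1 = 0 (apply the recurrence for n = 0, 1, 2, 3): a_0 = 1, a_1 = 0, a_2 = -5/2, a_3 = 10/3, a_4 = -55/24, a_5 = 1.

a_(n+2) = [-4 (n+1) a_(n+1) - 5 a_n] / ((n+1)(n+2)); check: a_0 = 1, a_1 = 0, a_2 = -5/2, a_3 = 10/3, a_4 = -55/24, a_5 = 1


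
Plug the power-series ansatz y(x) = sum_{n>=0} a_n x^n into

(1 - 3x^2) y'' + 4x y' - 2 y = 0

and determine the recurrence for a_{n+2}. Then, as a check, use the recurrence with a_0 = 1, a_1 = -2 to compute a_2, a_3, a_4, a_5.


Substitute y = sum_n a_n x^n.
(1 - 3 x^2) y'' contributes (n+2)(n+1) a_{n+2} - 3 n(n-1) a_n at x^n.
4 x y'(x) contributes 4 n a_n at x^n.
-2 y(x) contributes -2 a_n at x^n.
Matching x^n: (n+2)(n+1) a_{n+2} + (-3 n(n-1) + 4 n - 2) a_n = 0.
Thus a_{n+2} = (3 n(n-1) - 4 n + 2) / ((n+1)(n+2)) * a_n.

Check with a_0 = 1, a_1 = -2 (apply the recurrence for n = 0, 1, 2, 3): a_0 = 1, a_1 = -2, a_2 = 1, a_3 = 2/3, a_4 = 0, a_5 = 4/15.

a_(n+2) = (3 n(n-1) - 4 n + 2) / ((n+1)(n+2)) * a_n; check: a_0 = 1, a_1 = -2, a_2 = 1, a_3 = 2/3, a_4 = 0, a_5 = 4/15


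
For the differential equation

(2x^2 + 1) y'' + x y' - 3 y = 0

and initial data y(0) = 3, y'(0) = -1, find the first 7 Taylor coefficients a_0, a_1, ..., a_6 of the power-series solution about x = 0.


Ansatz: y(x) = sum_{n>=0} a_n x^n, so y'(x) = sum_{n>=1} n a_n x^(n-1) and y''(x) = sum_{n>=2} n(n-1) a_n x^(n-2).
Substitute into P(x) y'' + Q(x) y' + R(x) y = 0 with P(x) = 2x^2 + 1, Q(x) = x, R(x) = -3, and match powers of x.
Initial conditions: a_0 = 3, a_1 = -1.
Setting the coefficient of each power of x to zero and solving order by order (substituting the coefficients already found):
  x^0: 2 a_2 - 3 a_0 = 0  ->  2 a_2 = 3 a_0 = 9  ->  a_2 = 9/2
  x^1: 6 a_3 - 2 a_1 = 0  ->  6 a_3 = 2 a_1 = -2  ->  a_3 = -1/3
  x^2: 12 a_4 + 3 a_2 = 0  ->  12 a_4 = -3 a_2 = -27/2  ->  a_4 = -9/8
  x^3: 20 a_5 + 12 a_3 = 0  ->  20 a_5 = -12 a_3 = 4  ->  a_5 = 1/5
  x^4: 30 a_6 + 25 a_4 = 0  ->  30 a_6 = -25 a_4 = 225/8  ->  a_6 = 15/16
Truncated series: y(x) = 3 - x + (9/2) x^2 - (1/3) x^3 - (9/8) x^4 + (1/5) x^5 + (15/16) x^6 + O(x^7).

a_0 = 3; a_1 = -1; a_2 = 9/2; a_3 = -1/3; a_4 = -9/8; a_5 = 1/5; a_6 = 15/16


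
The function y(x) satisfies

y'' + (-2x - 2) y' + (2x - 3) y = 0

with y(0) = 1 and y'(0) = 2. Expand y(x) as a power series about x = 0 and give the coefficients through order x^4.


Ansatz: y(x) = sum_{n>=0} a_n x^n, so y'(x) = sum_{n>=1} n a_n x^(n-1) and y''(x) = sum_{n>=2} n(n-1) a_n x^(n-2).
Substitute into P(x) y'' + Q(x) y' + R(x) y = 0 with P(x) = 1, Q(x) = -2x - 2, R(x) = 2x - 3, and match powers of x.
Initial conditions: a_0 = 1, a_1 = 2.
Setting the coefficient of each power of x to zero and solving order by order (substituting the coefficients already found):
  x^0: 2 a_2 - 2 a_1 - 3 a_0 = 0  ->  2 a_2 = 2 a_1 + 3 a_0 = 7  ->  a_2 = 7/2
  x^1: 6 a_3 - 4 a_2 - 5 a_1 + 2 a_0 = 0  ->  6 a_3 = 4 a_2 + 5 a_1 - 2 a_0 = 22  ->  a_3 = 11/3
  x^2: 12 a_4 - 6 a_3 - 7 a_2 + 2 a_1 = 0  ->  12 a_4 = 6 a_3 + 7 a_2 - 2 a_1 = 85/2  ->  a_4 = 85/24
Truncated series: y(x) = 1 + 2 x + (7/2) x^2 + (11/3) x^3 + (85/24) x^4 + O(x^5).

a_0 = 1; a_1 = 2; a_2 = 7/2; a_3 = 11/3; a_4 = 85/24


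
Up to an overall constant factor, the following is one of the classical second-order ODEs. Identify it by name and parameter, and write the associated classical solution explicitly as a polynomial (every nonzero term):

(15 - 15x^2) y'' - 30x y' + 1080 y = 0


All three coefficients share the factor 15; dividing through by 15 gives  (1 - x^2) y'' - 2x y' + 72 y = 0.
This matches the Legendre equation (1 - x^2) y'' - 2x y' + n(n+1) y = 0 (note the -2x y' term) with n(n+1) = 72, so n = 8; the polynomial solution is P_8(x).
With y = sum_k a_k x^k, matching x^k gives (k+2)(k+1) a_{k+2} = [k(k+1) - n(n+1)] a_k = (k - 8)(k + 9) a_k. The right side vanishes at k = 8, so the series with the parity of 8 terminates at degree 8.
Standard normalization (P_n(1) = 1): leading coefficient (2n)!/(2^n (n!)^2) = 20922789888000/(256*1625702400) = 6435/128, so a_8 = 6435/128. Work downward with a_k = (k+1)(k+2) a_{k+2} / ((k - 8)(k + 9)):
  a_6 = (7)(8)(6435/128) / ((6 - 8)(6 + 9)) = (45045/16)/(-30) = -3003/32
  a_4 = (5)(6)(-3003/32) / ((4 - 8)(4 + 9)) = (-45045/16)/(-52) = 3465/64
  a_2 = (3)(4)(3465/64) / ((2 - 8)(2 + 9)) = (10395/16)/(-66) = -315/32
  a_0 = (1)(2)(-315/32) / ((0 - 8)(0 + 9)) = (-315/16)/(-72) = 35/128
Hence P_8(x) = 6435 x^8/128 - 3003 x^6/32 + 3465 x^4/64 - 315 x^2/32 + 35/128.

P_8(x); series = 6435 x^8/128 - 3003 x^6/32 + 3465 x^4/64 - 315 x^2/32 + 35/128


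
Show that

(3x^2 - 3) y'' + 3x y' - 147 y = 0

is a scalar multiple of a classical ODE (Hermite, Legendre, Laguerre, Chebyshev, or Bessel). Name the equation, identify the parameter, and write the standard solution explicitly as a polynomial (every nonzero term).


All three coefficients share the factor -3; dividing through by -3 gives  (1 - x^2) y'' - x y' + 49 y = 0.
This matches the Chebyshev equation (1 - x^2) y'' - x y' + n^2 y = 0 (note the -x y' term, not -2x y') with n^2 = 49, so n = 7; the polynomial solution is T_7(x).
With y = sum_k a_k x^k, matching x^k gives (k+2)(k+1) a_{k+2} = (k^2 - n^2) a_k = (k - 7)(k + 7) a_k. The right side vanishes at k = 7, so the series with the parity of 7 terminates at degree 7.
Standard normalization: leading coefficient of T_n is 2^(n-1), so a_7 = 2^6 = 64. Work downward with a_k = (k+1)(k+2) a_{k+2} / ((k - 7)(k + 7)):
  a_5 = (6)(7)(64) / ((5 - 7)(5 + 7)) = 2688/(-24) = -112
  a_3 = (4)(5)(-112) / ((3 - 7)(3 + 7)) = -2240/(-40) = 56
  a_1 = (2)(3)(56) / ((1 - 7)(1 + 7)) = 336/(-48) = -7
Hence T_7(x) = 64 x^7 - 112 x^5 + 56 x^3 - 7 x.

T_7(x); series = 64 x^7 - 112 x^5 + 56 x^3 - 7 x


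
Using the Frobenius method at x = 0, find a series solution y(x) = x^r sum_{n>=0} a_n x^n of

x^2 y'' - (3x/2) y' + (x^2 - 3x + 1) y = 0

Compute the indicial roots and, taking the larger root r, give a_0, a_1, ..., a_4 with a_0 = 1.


Write in Frobenius form y'' + (p(x)/x) y' + (q(x)/x^2) y = 0:
  p(x) = -3/2,  q(x) = x^2 - 3x + 1.
Indicial equation: r(r-1) + (-3/2) r + (1) = 0 -> roots r_1 = 2, r_2 = 1/2.
Take r = r_1 = 2. Let y(x) = x^r sum_{n>=0} a_n x^n with a_0 = 1.
Substitute y = x^r sum a_n x^n and match x^{r+n}. The recurrence is
  D(n) a_n - 3 a_{n-1} + 1 a_{n-2} = 0,  where D(n) = (r+n)(r+n-1) + (-3/2)(r+n) + (1).
  a_n = [3 a_{n-1} - 1 a_{n-2}] / D(n).
Since the indicial polynomial factors as (r - r_1)(r - r_2), D(n) = (r_1 + n - r_1)(r_1 + n - r_2) = n(n + 3/2).
Evaluating step by step (a_0 = 1):
  n = 1: D(1) = 1(1 + 3/2) = 5/2; numerator = 3(1) = 3; a_1 = (3)/(5/2) = 6/5
  n = 2: D(2) = 2(2 + 3/2) = 7; numerator = 3(6/5) - 1(1) = 13/5; a_2 = (13/5)/(7) = 13/35
  n = 3: D(3) = 3(3 + 3/2) = 27/2; numerator = 3(13/35) - 1(6/5) = -3/35; a_3 = (-3/35)/(27/2) = -2/315
  n = 4: D(4) = 4(4 + 3/2) = 22; numerator = 3(-2/315) - 1(13/35) = -41/105; a_4 = (-41/105)/(22) = -41/2310

r = 2; a_0 = 1; a_1 = 6/5; a_2 = 13/35; a_3 = -2/315; a_4 = -41/2310


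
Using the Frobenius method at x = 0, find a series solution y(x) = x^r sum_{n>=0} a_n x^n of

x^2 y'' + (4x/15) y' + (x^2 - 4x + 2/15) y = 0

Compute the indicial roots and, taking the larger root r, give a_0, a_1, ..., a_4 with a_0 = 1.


Write in Frobenius form y'' + (p(x)/x) y' + (q(x)/x^2) y = 0:
  p(x) = 4/15,  q(x) = x^2 - 4x + 2/15.
Indicial equation: r(r-1) + (4/15) r + (2/15) = 0 -> roots r_1 = 2/5, r_2 = 1/3.
Take r = r_1 = 2/5. Let y(x) = x^r sum_{n>=0} a_n x^n with a_0 = 1.
Substitute y = x^r sum a_n x^n and match x^{r+n}. The recurrence is
  D(n) a_n - 4 a_{n-1} + 1 a_{n-2} = 0,  where D(n) = (r+n)(r+n-1) + (4/15)(r+n) + (2/15).
  a_n = [4 a_{n-1} - 1 a_{n-2}] / D(n).
Since the indicial polynomial factors as (r - r_1)(r - r_2), D(n) = (r_1 + n - r_1)(r_1 + n - r_2) = n(n + 1/15).
Evaluating step by step (a_0 = 1):
  n = 1: D(1) = 1(1 + 1/15) = 16/15; numerator = 4(1) = 4; a_1 = (4)/(16/15) = 15/4
  n = 2: D(2) = 2(2 + 1/15) = 62/15; numerator = 4(15/4) - 1(1) = 14; a_2 = (14)/(62/15) = 105/31
  n = 3: D(3) = 3(3 + 1/15) = 46/5; numerator = 4(105/31) - 1(15/4) = 1215/124; a_3 = (1215/124)/(46/5) = 6075/5704
  n = 4: D(4) = 4(4 + 1/15) = 244/15; numerator = 4(6075/5704) - 1(105/31) = 1245/1426; a_4 = (1245/1426)/(244/15) = 18675/347944

r = 2/5; a_0 = 1; a_1 = 15/4; a_2 = 105/31; a_3 = 6075/5704; a_4 = 18675/347944


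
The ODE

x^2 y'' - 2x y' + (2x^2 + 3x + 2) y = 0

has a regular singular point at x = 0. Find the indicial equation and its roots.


Divide by x^2 to reach normal form y'' + P_1(x) y' + P_2(x) y = 0 with P_1(x) = -2/x and P_2(x) = 2 + 3/x + 2/x^2.
x = 0 is a singular point because the y'-coefficient -2/x has a pole at x = 0 and the y-coefficient 2 + 3/x + 2/x^2 has a pole at x = 0.
It is a regular singular point because x P_1(x) = p(x) = -2 and x^2 P_2(x) = q(x) = 2x^2 + 3x + 2 are polynomials, hence analytic at x = 0.
p(0) = -2,  q(0) = 2.
Indicial equation: r(r-1) + p(0) r + q(0) = 0, i.e. r^2 + (p(0) - 1) r + q(0) = 0, i.e. r^2 - 3 r + 2 = 0.
Discriminant: (-3)^2 - 4(2) = 1, so r = (3 ± 1)/2.
Solving: r_1 = 2, r_2 = 1.

indicial: r^2 - 3 r + 2 = 0; roots r_1 = 2, r_2 = 1


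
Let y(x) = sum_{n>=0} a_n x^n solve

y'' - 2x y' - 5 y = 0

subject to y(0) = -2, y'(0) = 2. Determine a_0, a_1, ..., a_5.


Ansatz: y(x) = sum_{n>=0} a_n x^n, so y'(x) = sum_{n>=1} n a_n x^(n-1) and y''(x) = sum_{n>=2} n(n-1) a_n x^(n-2).
Substitute into P(x) y'' + Q(x) y' + R(x) y = 0 with P(x) = 1, Q(x) = -2x, R(x) = -5, and match powers of x.
Initial conditions: a_0 = -2, a_1 = 2.
Setting the coefficient of each power of x to zero and solving order by order (substituting the coefficients already found):
  x^0: 2 a_2 - 5 a_0 = 0  ->  2 a_2 = 5 a_0 = -10  ->  a_2 = -5
  x^1: 6 a_3 - 7 a_1 = 0  ->  6 a_3 = 7 a_1 = 14  ->  a_3 = 7/3
  x^2: 12 a_4 - 9 a_2 = 0  ->  12 a_4 = 9 a_2 = -45  ->  a_4 = -15/4
  x^3: 20 a_5 - 11 a_3 = 0  ->  20 a_5 = 11 a_3 = 77/3  ->  a_5 = 77/60
Truncated series: y(x) = -2 + 2 x - 5 x^2 + (7/3) x^3 - (15/4) x^4 + (77/60) x^5 + O(x^6).

a_0 = -2; a_1 = 2; a_2 = -5; a_3 = 7/3; a_4 = -15/4; a_5 = 77/60


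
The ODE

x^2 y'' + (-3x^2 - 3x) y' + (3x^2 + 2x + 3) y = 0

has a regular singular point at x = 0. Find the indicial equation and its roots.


Divide by x^2 to reach normal form y'' + P_1(x) y' + P_2(x) y = 0 with P_1(x) = -3 - 3/x and P_2(x) = 3 + 2/x + 3/x^2.
x = 0 is a singular point because the y'-coefficient -3 - 3/x has a pole at x = 0 and the y-coefficient 3 + 2/x + 3/x^2 has a pole at x = 0.
It is a regular singular point because x P_1(x) = p(x) = -3x - 3 and x^2 P_2(x) = q(x) = 3x^2 + 2x + 3 are polynomials, hence analytic at x = 0.
p(0) = -3,  q(0) = 3.
Indicial equation: r(r-1) + p(0) r + q(0) = 0, i.e. r^2 + (p(0) - 1) r + q(0) = 0, i.e. r^2 - 4 r + 3 = 0.
Discriminant: (-4)^2 - 4(3) = 4, so r = (4 ± 2)/2.
Solving: r_1 = 3, r_2 = 1.

indicial: r^2 - 4 r + 3 = 0; roots r_1 = 3, r_2 = 1


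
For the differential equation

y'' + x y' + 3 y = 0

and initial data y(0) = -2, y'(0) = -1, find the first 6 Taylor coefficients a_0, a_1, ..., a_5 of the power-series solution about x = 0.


Ansatz: y(x) = sum_{n>=0} a_n x^n, so y'(x) = sum_{n>=1} n a_n x^(n-1) and y''(x) = sum_{n>=2} n(n-1) a_n x^(n-2).
Substitute into P(x) y'' + Q(x) y' + R(x) y = 0 with P(x) = 1, Q(x) = x, R(x) = 3, and match powers of x.
Initial conditions: a_0 = -2, a_1 = -1.
Setting the coefficient of each power of x to zero and solving order by order (substituting the coefficients already found):
  x^0: 2 a_2 + 3 a_0 = 0  ->  2 a_2 = -3 a_0 = 6  ->  a_2 = 3
  x^1: 6 a_3 + 4 a_1 = 0  ->  6 a_3 = -4 a_1 = 4  ->  a_3 = 2/3
  x^2: 12 a_4 + 5 a_2 = 0  ->  12 a_4 = -5 a_2 = -15  ->  a_4 = -5/4
  x^3: 20 a_5 + 6 a_3 = 0  ->  20 a_5 = -6 a_3 = -4  ->  a_5 = -1/5
Truncated series: y(x) = -2 - x + 3 x^2 + (2/3) x^3 - (5/4) x^4 - (1/5) x^5 + O(x^6).

a_0 = -2; a_1 = -1; a_2 = 3; a_3 = 2/3; a_4 = -5/4; a_5 = -1/5


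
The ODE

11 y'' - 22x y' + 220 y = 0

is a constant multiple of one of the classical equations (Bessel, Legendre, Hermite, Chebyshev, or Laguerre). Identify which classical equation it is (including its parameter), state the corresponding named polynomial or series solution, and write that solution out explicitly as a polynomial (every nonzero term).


All three coefficients share the factor 11; dividing through by 11 gives  y'' - 2x y' + 20 y = 0.
This matches the Hermite equation y'' - 2x y' + 2n y = 0 with 2n = 20, so n = 10; the polynomial solution is H_10(x).
With y = sum_k a_k x^k, matching x^k gives (k+2)(k+1) a_{k+2} = 2(k - n) a_k = 2(k - 10) a_k. The right side vanishes at k = 10, so the series with the parity of 10 terminates at degree 10.
Standard normalization: leading coefficient of H_n is 2^n, so a_10 = 2^10 = 1024. Work downward with a_k = (k+1)(k+2) a_{k+2} / (2(k - n)):
  a_8 = (9)(10)(1024) / (2(8 - 10)) = 92160/(-4) = -23040
  a_6 = (7)(8)(-23040) / (2(6 - 10)) = -1290240/(-8) = 161280
  a_4 = (5)(6)(161280) / (2(4 - 10)) = 4838400/(-12) = -403200
  a_2 = (3)(4)(-403200) / (2(2 - 10)) = -4838400/(-16) = 302400
  a_0 = (1)(2)(302400) / (2(0 - 10)) = 604800/(-20) = -30240
Hence H_10(x) = 1024 x^10 - 23040 x^8 + 161280 x^6 - 403200 x^4 + 302400 x^2 - 30240.

H_10(x); series = 1024 x^10 - 23040 x^8 + 161280 x^6 - 403200 x^4 + 302400 x^2 - 30240


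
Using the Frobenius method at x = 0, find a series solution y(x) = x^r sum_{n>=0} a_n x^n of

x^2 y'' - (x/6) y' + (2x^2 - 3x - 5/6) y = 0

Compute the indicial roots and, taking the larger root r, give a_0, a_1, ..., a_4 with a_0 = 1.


Write in Frobenius form y'' + (p(x)/x) y' + (q(x)/x^2) y = 0:
  p(x) = -1/6,  q(x) = 2x^2 - 3x - 5/6.
Indicial equation: r(r-1) + (-1/6) r + (-5/6) = 0 -> roots r_1 = 5/3, r_2 = -1/2.
Take r = r_1 = 5/3. Let y(x) = x^r sum_{n>=0} a_n x^n with a_0 = 1.
Substitute y = x^r sum a_n x^n and match x^{r+n}. The recurrence is
  D(n) a_n - 3 a_{n-1} + 2 a_{n-2} = 0,  where D(n) = (r+n)(r+n-1) + (-1/6)(r+n) + (-5/6).
  a_n = [3 a_{n-1} - 2 a_{n-2}] / D(n).
Since the indicial polynomial factors as (r - r_1)(r - r_2), D(n) = (r_1 + n - r_1)(r_1 + n - r_2) = n(n + 13/6).
Evaluating step by step (a_0 = 1):
  n = 1: D(1) = 1(1 + 13/6) = 19/6; numerator = 3(1) = 3; a_1 = (3)/(19/6) = 18/19
  n = 2: D(2) = 2(2 + 13/6) = 25/3; numerator = 3(18/19) - 2(1) = 16/19; a_2 = (16/19)/(25/3) = 48/475
  n = 3: D(3) = 3(3 + 13/6) = 31/2; numerator = 3(48/475) - 2(18/19) = -756/475; a_3 = (-756/475)/(31/2) = -1512/14725
  n = 4: D(4) = 4(4 + 13/6) = 74/3; numerator = 3(-1512/14725) - 2(48/475) = -7512/14725; a_4 = (-7512/14725)/(74/3) = -11268/544825

r = 5/3; a_0 = 1; a_1 = 18/19; a_2 = 48/475; a_3 = -1512/14725; a_4 = -11268/544825


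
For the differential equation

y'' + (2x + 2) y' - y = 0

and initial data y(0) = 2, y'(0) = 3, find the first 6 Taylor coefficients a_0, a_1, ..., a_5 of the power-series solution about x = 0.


Ansatz: y(x) = sum_{n>=0} a_n x^n, so y'(x) = sum_{n>=1} n a_n x^(n-1) and y''(x) = sum_{n>=2} n(n-1) a_n x^(n-2).
Substitute into P(x) y'' + Q(x) y' + R(x) y = 0 with P(x) = 1, Q(x) = 2x + 2, R(x) = -1, and match powers of x.
Initial conditions: a_0 = 2, a_1 = 3.
Setting the coefficient of each power of x to zero and solving order by order (substituting the coefficients already found):
  x^0: 2 a_2 + 2 a_1 - a_0 = 0  ->  2 a_2 = -2 a_1 + a_0 = -4  ->  a_2 = -2
  x^1: 6 a_3 + 4 a_2 + a_1 = 0  ->  6 a_3 = -4 a_2 - a_1 = 5  ->  a_3 = 5/6
  x^2: 12 a_4 + 6 a_3 + 3 a_2 = 0  ->  12 a_4 = -6 a_3 - 3 a_2 = 1  ->  a_4 = 1/12
  x^3: 20 a_5 + 8 a_4 + 5 a_3 = 0  ->  20 a_5 = -8 a_4 - 5 a_3 = -29/6  ->  a_5 = -29/120
Truncated series: y(x) = 2 + 3 x - 2 x^2 + (5/6) x^3 + (1/12) x^4 - (29/120) x^5 + O(x^6).

a_0 = 2; a_1 = 3; a_2 = -2; a_3 = 5/6; a_4 = 1/12; a_5 = -29/120


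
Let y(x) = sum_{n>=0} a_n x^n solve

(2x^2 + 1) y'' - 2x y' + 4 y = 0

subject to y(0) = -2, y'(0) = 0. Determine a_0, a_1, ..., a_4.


Ansatz: y(x) = sum_{n>=0} a_n x^n, so y'(x) = sum_{n>=1} n a_n x^(n-1) and y''(x) = sum_{n>=2} n(n-1) a_n x^(n-2).
Substitute into P(x) y'' + Q(x) y' + R(x) y = 0 with P(x) = 2x^2 + 1, Q(x) = -2x, R(x) = 4, and match powers of x.
Initial conditions: a_0 = -2, a_1 = 0.
Setting the coefficient of each power of x to zero and solving order by order (substituting the coefficients already found):
  x^0: 2 a_2 + 4 a_0 = 0  ->  2 a_2 = -4 a_0 = 8  ->  a_2 = 4
  x^1: 6 a_3 + 2 a_1 = 0  ->  6 a_3 = -2 a_1 = 0  ->  a_3 = 0
  x^2: 12 a_4 + 4 a_2 = 0  ->  12 a_4 = -4 a_2 = -16  ->  a_4 = -4/3
Truncated series: y(x) = -2 + 4 x^2 - (4/3) x^4 + O(x^5).

a_0 = -2; a_1 = 0; a_2 = 4; a_3 = 0; a_4 = -4/3


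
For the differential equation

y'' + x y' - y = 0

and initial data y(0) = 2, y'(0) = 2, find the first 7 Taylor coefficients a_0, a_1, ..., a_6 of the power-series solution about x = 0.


Ansatz: y(x) = sum_{n>=0} a_n x^n, so y'(x) = sum_{n>=1} n a_n x^(n-1) and y''(x) = sum_{n>=2} n(n-1) a_n x^(n-2).
Substitute into P(x) y'' + Q(x) y' + R(x) y = 0 with P(x) = 1, Q(x) = x, R(x) = -1, and match powers of x.
Initial conditions: a_0 = 2, a_1 = 2.
Setting the coefficient of each power of x to zero and solving order by order (substituting the coefficients already found):
  x^0: 2 a_2 - a_0 = 0  ->  2 a_2 = a_0 = 2  ->  a_2 = 1
  x^1: 6 a_3 = 0  ->  a_3 = 0
  x^2: 12 a_4 + a_2 = 0  ->  12 a_4 = -a_2 = -1  ->  a_4 = -1/12
  x^3: 20 a_5 + 2 a_3 = 0  ->  20 a_5 = -2 a_3 = 0  ->  a_5 = 0
  x^4: 30 a_6 + 3 a_4 = 0  ->  30 a_6 = -3 a_4 = 1/4  ->  a_6 = 1/120
Truncated series: y(x) = 2 + 2 x + x^2 - (1/12) x^4 + (1/120) x^6 + O(x^7).

a_0 = 2; a_1 = 2; a_2 = 1; a_3 = 0; a_4 = -1/12; a_5 = 0; a_6 = 1/120


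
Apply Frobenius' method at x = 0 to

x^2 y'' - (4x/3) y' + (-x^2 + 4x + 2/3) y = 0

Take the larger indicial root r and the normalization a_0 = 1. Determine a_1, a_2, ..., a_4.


Write in Frobenius form y'' + (p(x)/x) y' + (q(x)/x^2) y = 0:
  p(x) = -4/3,  q(x) = -x^2 + 4x + 2/3.
Indicial equation: r(r-1) + (-4/3) r + (2/3) = 0 -> roots r_1 = 2, r_2 = 1/3.
Take r = r_1 = 2. Let y(x) = x^r sum_{n>=0} a_n x^n with a_0 = 1.
Substitute y = x^r sum a_n x^n and match x^{r+n}. The recurrence is
  D(n) a_n + 4 a_{n-1} - 1 a_{n-2} = 0,  where D(n) = (r+n)(r+n-1) + (-4/3)(r+n) + (2/3).
  a_n = [-4 a_{n-1} + 1 a_{n-2}] / D(n).
Since the indicial polynomial factors as (r - r_1)(r - r_2), D(n) = (r_1 + n - r_1)(r_1 + n - r_2) = n(n + 5/3).
Evaluating step by step (a_0 = 1):
  n = 1: D(1) = 1(1 + 5/3) = 8/3; numerator = -4(1) = -4; a_1 = (-4)/(8/3) = -3/2
  n = 2: D(2) = 2(2 + 5/3) = 22/3; numerator = -4(-3/2) + 1(1) = 7; a_2 = (7)/(22/3) = 21/22
  n = 3: D(3) = 3(3 + 5/3) = 14; numerator = -4(21/22) + 1(-3/2) = -117/22; a_3 = (-117/22)/(14) = -117/308
  n = 4: D(4) = 4(4 + 5/3) = 68/3; numerator = -4(-117/308) + 1(21/22) = 381/154; a_4 = (381/154)/(68/3) = 1143/10472

r = 2; a_0 = 1; a_1 = -3/2; a_2 = 21/22; a_3 = -117/308; a_4 = 1143/10472


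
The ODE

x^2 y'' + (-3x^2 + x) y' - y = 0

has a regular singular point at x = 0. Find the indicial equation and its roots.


Divide by x^2 to reach normal form y'' + P_1(x) y' + P_2(x) y = 0 with P_1(x) = -3 + 1/x and P_2(x) = -1/x^2.
x = 0 is a singular point because the y'-coefficient -3 + 1/x has a pole at x = 0 and the y-coefficient -1/x^2 has a pole at x = 0.
It is a regular singular point because x P_1(x) = p(x) = 1 - 3x and x^2 P_2(x) = q(x) = -1 are polynomials, hence analytic at x = 0.
p(0) = 1,  q(0) = -1.
Indicial equation: r(r-1) + p(0) r + q(0) = 0, i.e. r^2 + (p(0) - 1) r + q(0) = 0, i.e. r^2 - 1 = 0.
Discriminant: (0)^2 - 4(-1) = 4, so r = (0 ± 2)/2.
Solving: r_1 = 1, r_2 = -1.

indicial: r^2 - 1 = 0; roots r_1 = 1, r_2 = -1


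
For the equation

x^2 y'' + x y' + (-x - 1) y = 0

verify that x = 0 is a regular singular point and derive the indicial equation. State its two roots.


Divide by x^2 to reach normal form y'' + P_1(x) y' + P_2(x) y = 0 with P_1(x) = 1/x and P_2(x) = -1/x - 1/x^2.
x = 0 is a singular point because the y'-coefficient 1/x has a pole at x = 0 and the y-coefficient -1/x - 1/x^2 has a pole at x = 0.
It is a regular singular point because x P_1(x) = p(x) = 1 and x^2 P_2(x) = q(x) = -x - 1 are polynomials, hence analytic at x = 0.
p(0) = 1,  q(0) = -1.
Indicial equation: r(r-1) + p(0) r + q(0) = 0, i.e. r^2 + (p(0) - 1) r + q(0) = 0, i.e. r^2 - 1 = 0.
Discriminant: (0)^2 - 4(-1) = 4, so r = (0 ± 2)/2.
Solving: r_1 = 1, r_2 = -1.

indicial: r^2 - 1 = 0; roots r_1 = 1, r_2 = -1


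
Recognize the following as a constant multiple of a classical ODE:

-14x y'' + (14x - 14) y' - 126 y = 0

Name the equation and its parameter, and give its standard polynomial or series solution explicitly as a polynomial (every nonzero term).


All three coefficients share the factor -14; dividing through by -14 gives  x y'' + (1 - x) y' + 9 y = 0.
This matches the Laguerre equation x y'' + (1 - x) y' + n y = 0 with n = 9; the polynomial solution is L_9(x).
With y = sum_k a_k x^k, matching x^k gives (k+1)k a_{k+1} + (k+1) a_{k+1} - k a_k + n a_k = 0, i.e. (k+1)^2 a_{k+1} = (k - n) a_k = (k - 9) a_k. The right side vanishes at k = 9, so the series terminates at degree 9.
Standard normalization L_n(0) = 1 gives a_0 = 1. Work upward with a_{k+1} = (k - 9) a_k / (k+1)^2:
  a_1 = (0 - 9)(1) / 1^2 = -9/1 = -9
  a_2 = (1 - 9)(-9) / 2^2 = 72/4 = 18
  a_3 = (2 - 9)(18) / 3^2 = -126/9 = -14
  a_4 = (3 - 9)(-14) / 4^2 = 84/16 = 21/4
  a_5 = (4 - 9)(21/4) / 5^2 = (-105/4)/25 = -21/20
  a_6 = (5 - 9)(-21/20) / 6^2 = (21/5)/36 = 7/60
  a_7 = (6 - 9)(7/60) / 7^2 = (-7/20)/49 = -1/140
  a_8 = (7 - 9)(-1/140) / 8^2 = (1/70)/64 = 1/4480
  a_9 = (8 - 9)(1/4480) / 9^2 = (-1/4480)/81 = -1/362880
Hence L_9(x) = -x^9/362880 + x^8/4480 - x^7/140 + 7 x^6/60 - 21 x^5/20 + 21 x^4/4 - 14 x^3 + 18 x^2 - 9 x + 1.

L_9(x); series = -x^9/362880 + x^8/4480 - x^7/140 + 7 x^6/60 - 21 x^5/20 + 21 x^4/4 - 14 x^3 + 18 x^2 - 9 x + 1


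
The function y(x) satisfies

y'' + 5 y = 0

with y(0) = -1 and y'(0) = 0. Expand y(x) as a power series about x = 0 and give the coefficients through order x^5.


Ansatz: y(x) = sum_{n>=0} a_n x^n, so y'(x) = sum_{n>=1} n a_n x^(n-1) and y''(x) = sum_{n>=2} n(n-1) a_n x^(n-2).
Substitute into P(x) y'' + Q(x) y' + R(x) y = 0 with P(x) = 1, Q(x) = 0, R(x) = 5, and match powers of x.
Initial conditions: a_0 = -1, a_1 = 0.
Setting the coefficient of each power of x to zero and solving order by order (substituting the coefficients already found):
  x^0: 2 a_2 + 5 a_0 = 0  ->  2 a_2 = -5 a_0 = 5  ->  a_2 = 5/2
  x^1: 6 a_3 + 5 a_1 = 0  ->  6 a_3 = -5 a_1 = 0  ->  a_3 = 0
  x^2: 12 a_4 + 5 a_2 = 0  ->  12 a_4 = -5 a_2 = -25/2  ->  a_4 = -25/24
  x^3: 20 a_5 + 5 a_3 = 0  ->  20 a_5 = -5 a_3 = 0  ->  a_5 = 0
Truncated series: y(x) = -1 + (5/2) x^2 - (25/24) x^4 + O(x^6).

a_0 = -1; a_1 = 0; a_2 = 5/2; a_3 = 0; a_4 = -25/24; a_5 = 0


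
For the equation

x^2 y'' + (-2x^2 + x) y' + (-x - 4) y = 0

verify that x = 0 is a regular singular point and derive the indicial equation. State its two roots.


Divide by x^2 to reach normal form y'' + P_1(x) y' + P_2(x) y = 0 with P_1(x) = -2 + 1/x and P_2(x) = -1/x - 4/x^2.
x = 0 is a singular point because the y'-coefficient -2 + 1/x has a pole at x = 0 and the y-coefficient -1/x - 4/x^2 has a pole at x = 0.
It is a regular singular point because x P_1(x) = p(x) = 1 - 2x and x^2 P_2(x) = q(x) = -x - 4 are polynomials, hence analytic at x = 0.
p(0) = 1,  q(0) = -4.
Indicial equation: r(r-1) + p(0) r + q(0) = 0, i.e. r^2 + (p(0) - 1) r + q(0) = 0, i.e. r^2 - 4 = 0.
Discriminant: (0)^2 - 4(-4) = 16, so r = (0 ± 4)/2.
Solving: r_1 = 2, r_2 = -2.

indicial: r^2 - 4 = 0; roots r_1 = 2, r_2 = -2


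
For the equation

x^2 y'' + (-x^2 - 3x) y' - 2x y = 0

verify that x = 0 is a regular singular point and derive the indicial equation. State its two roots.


Divide by x^2 to reach normal form y'' + P_1(x) y' + P_2(x) y = 0 with P_1(x) = -1 - 3/x and P_2(x) = -2/x.
x = 0 is a singular point because the y'-coefficient -1 - 3/x has a pole at x = 0 and the y-coefficient -2/x has a pole at x = 0.
It is a regular singular point because x P_1(x) = p(x) = -x - 3 and x^2 P_2(x) = q(x) = -2x are polynomials, hence analytic at x = 0.
p(0) = -3,  q(0) = 0.
Indicial equation: r(r-1) + p(0) r + q(0) = 0, i.e. r^2 + (p(0) - 1) r + q(0) = 0, i.e. r^2 - 4 r = 0.
Discriminant: (-4)^2 - 4(0) = 16, so r = (4 ± 4)/2.
Solving: r_1 = 4, r_2 = 0.

indicial: r^2 - 4 r = 0; roots r_1 = 4, r_2 = 0


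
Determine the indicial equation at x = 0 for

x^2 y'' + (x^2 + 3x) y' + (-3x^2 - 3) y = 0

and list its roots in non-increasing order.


Divide by x^2 to reach normal form y'' + P_1(x) y' + P_2(x) y = 0 with P_1(x) = 1 + 3/x and P_2(x) = -3 - 3/x^2.
x = 0 is a singular point because the y'-coefficient 1 + 3/x has a pole at x = 0 and the y-coefficient -3 - 3/x^2 has a pole at x = 0.
It is a regular singular point because x P_1(x) = p(x) = x + 3 and x^2 P_2(x) = q(x) = -3x^2 - 3 are polynomials, hence analytic at x = 0.
p(0) = 3,  q(0) = -3.
Indicial equation: r(r-1) + p(0) r + q(0) = 0, i.e. r^2 + (p(0) - 1) r + q(0) = 0, i.e. r^2 + 2 r - 3 = 0.
Discriminant: (2)^2 - 4(-3) = 16, so r = (-2 ± 4)/2.
Solving: r_1 = 1, r_2 = -3.

indicial: r^2 + 2 r - 3 = 0; roots r_1 = 1, r_2 = -3


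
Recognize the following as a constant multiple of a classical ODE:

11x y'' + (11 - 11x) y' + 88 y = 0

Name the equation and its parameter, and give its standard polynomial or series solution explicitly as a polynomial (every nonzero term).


All three coefficients share the factor 11; dividing through by 11 gives  x y'' + (1 - x) y' + 8 y = 0.
This matches the Laguerre equation x y'' + (1 - x) y' + n y = 0 with n = 8; the polynomial solution is L_8(x).
With y = sum_k a_k x^k, matching x^k gives (k+1)k a_{k+1} + (k+1) a_{k+1} - k a_k + n a_k = 0, i.e. (k+1)^2 a_{k+1} = (k - n) a_k = (k - 8) a_k. The right side vanishes at k = 8, so the series terminates at degree 8.
Standard normalization L_n(0) = 1 gives a_0 = 1. Work upward with a_{k+1} = (k - 8) a_k / (k+1)^2:
  a_1 = (0 - 8)(1) / 1^2 = -8/1 = -8
  a_2 = (1 - 8)(-8) / 2^2 = 56/4 = 14
  a_3 = (2 - 8)(14) / 3^2 = -84/9 = -28/3
  a_4 = (3 - 8)(-28/3) / 4^2 = (140/3)/16 = 35/12
  a_5 = (4 - 8)(35/12) / 5^2 = (-35/3)/25 = -7/15
  a_6 = (5 - 8)(-7/15) / 6^2 = (7/5)/36 = 7/180
  a_7 = (6 - 8)(7/180) / 7^2 = (-7/90)/49 = -1/630
  a_8 = (7 - 8)(-1/630) / 8^2 = (1/630)/64 = 1/40320
Hence L_8(x) = x^8/40320 - x^7/630 + 7 x^6/180 - 7 x^5/15 + 35 x^4/12 - 28 x^3/3 + 14 x^2 - 8 x + 1.

L_8(x); series = x^8/40320 - x^7/630 + 7 x^6/180 - 7 x^5/15 + 35 x^4/12 - 28 x^3/3 + 14 x^2 - 8 x + 1


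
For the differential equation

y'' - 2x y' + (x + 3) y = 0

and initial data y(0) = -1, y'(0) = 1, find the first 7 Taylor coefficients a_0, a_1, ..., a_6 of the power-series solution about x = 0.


Ansatz: y(x) = sum_{n>=0} a_n x^n, so y'(x) = sum_{n>=1} n a_n x^(n-1) and y''(x) = sum_{n>=2} n(n-1) a_n x^(n-2).
Substitute into P(x) y'' + Q(x) y' + R(x) y = 0 with P(x) = 1, Q(x) = -2x, R(x) = x + 3, and match powers of x.
Initial conditions: a_0 = -1, a_1 = 1.
Setting the coefficient of each power of x to zero and solving order by order (substituting the coefficients already found):
  x^0: 2 a_2 + 3 a_0 = 0  ->  2 a_2 = -3 a_0 = 3  ->  a_2 = 3/2
  x^1: 6 a_3 + a_1 + a_0 = 0  ->  6 a_3 = -a_1 - a_0 = 0  ->  a_3 = 0
  x^2: 12 a_4 - a_2 + a_1 = 0  ->  12 a_4 = a_2 - a_1 = 1/2  ->  a_4 = 1/24
  x^3: 20 a_5 - 3 a_3 + a_2 = 0  ->  20 a_5 = 3 a_3 - a_2 = -3/2  ->  a_5 = -3/40
  x^4: 30 a_6 - 5 a_4 + a_3 = 0  ->  30 a_6 = 5 a_4 - a_3 = 5/24  ->  a_6 = 1/144
Truncated series: y(x) = -1 + x + (3/2) x^2 + (1/24) x^4 - (3/40) x^5 + (1/144) x^6 + O(x^7).

a_0 = -1; a_1 = 1; a_2 = 3/2; a_3 = 0; a_4 = 1/24; a_5 = -3/40; a_6 = 1/144


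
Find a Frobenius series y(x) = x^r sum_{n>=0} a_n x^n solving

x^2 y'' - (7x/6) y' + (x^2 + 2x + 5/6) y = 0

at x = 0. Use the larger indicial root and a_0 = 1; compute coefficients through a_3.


Write in Frobenius form y'' + (p(x)/x) y' + (q(x)/x^2) y = 0:
  p(x) = -7/6,  q(x) = x^2 + 2x + 5/6.
Indicial equation: r(r-1) + (-7/6) r + (5/6) = 0 -> roots r_1 = 5/3, r_2 = 1/2.
Take r = r_1 = 5/3. Let y(x) = x^r sum_{n>=0} a_n x^n with a_0 = 1.
Substitute y = x^r sum a_n x^n and match x^{r+n}. The recurrence is
  D(n) a_n + 2 a_{n-1} + 1 a_{n-2} = 0,  where D(n) = (r+n)(r+n-1) + (-7/6)(r+n) + (5/6).
  a_n = [-2 a_{n-1} - 1 a_{n-2}] / D(n).
Since the indicial polynomial factors as (r - r_1)(r - r_2), D(n) = (r_1 + n - r_1)(r_1 + n - r_2) = n(n + 7/6).
Evaluating step by step (a_0 = 1):
  n = 1: D(1) = 1(1 + 7/6) = 13/6; numerator = -2(1) = -2; a_1 = (-2)/(13/6) = -12/13
  n = 2: D(2) = 2(2 + 7/6) = 19/3; numerator = -2(-12/13) - 1(1) = 11/13; a_2 = (11/13)/(19/3) = 33/247
  n = 3: D(3) = 3(3 + 7/6) = 25/2; numerator = -2(33/247) - 1(-12/13) = 162/247; a_3 = (162/247)/(25/2) = 324/6175

r = 5/3; a_0 = 1; a_1 = -12/13; a_2 = 33/247; a_3 = 324/6175
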